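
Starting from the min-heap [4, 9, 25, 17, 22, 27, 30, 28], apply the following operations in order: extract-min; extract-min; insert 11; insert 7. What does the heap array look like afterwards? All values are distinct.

[7, 11, 17, 22, 30, 27, 25, 28]

extract-min → returns 4:
  remove root 4; move last element 28 to root → [28, 9, 25, 17, 22, 27, 30]
  28 vs smaller child 9 at index 1, swap → [9, 28, 25, 17, 22, 27, 30]
  28 vs smaller child 17 at index 3, swap → [9, 17, 25, 28, 22, 27, 30]
extract-min → returns 9:
  remove root 9; move last element 30 to root → [30, 17, 25, 28, 22, 27]
  30 vs smaller child 17 at index 1, swap → [17, 30, 25, 28, 22, 27]
  30 vs smaller child 22 at index 4, swap → [17, 22, 25, 28, 30, 27]
insert 11:
  append 11 at index 6 → [17, 22, 25, 28, 30, 27, 11]
  11 < parent 25 at index 2, swap → [17, 22, 11, 28, 30, 27, 25]
  11 < parent 17 at index 0, swap → [11, 22, 17, 28, 30, 27, 25]
insert 7:
  append 7 at index 7 → [11, 22, 17, 28, 30, 27, 25, 7]
  7 < parent 28 at index 3, swap → [11, 22, 17, 7, 30, 27, 25, 28]
  7 < parent 22 at index 1, swap → [11, 7, 17, 22, 30, 27, 25, 28]
  7 < parent 11 at index 0, swap → [7, 11, 17, 22, 30, 27, 25, 28]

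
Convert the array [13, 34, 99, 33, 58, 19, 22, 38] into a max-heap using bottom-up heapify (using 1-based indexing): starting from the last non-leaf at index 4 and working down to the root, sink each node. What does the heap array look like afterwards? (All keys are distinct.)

[99, 58, 22, 38, 34, 19, 13, 33]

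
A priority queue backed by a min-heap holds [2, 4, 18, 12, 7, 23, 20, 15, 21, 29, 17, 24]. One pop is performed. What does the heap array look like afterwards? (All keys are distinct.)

[4, 7, 18, 12, 17, 23, 20, 15, 21, 29, 24]

remove root 2; move last element 24 to root → [24, 4, 18, 12, 7, 23, 20, 15, 21, 29, 17]
24 vs smaller child 4 at index 1, swap → [4, 24, 18, 12, 7, 23, 20, 15, 21, 29, 17]
24 vs smaller child 7 at index 4, swap → [4, 7, 18, 12, 24, 23, 20, 15, 21, 29, 17]
24 vs smaller child 17 at index 10, swap → [4, 7, 18, 12, 17, 23, 20, 15, 21, 29, 24]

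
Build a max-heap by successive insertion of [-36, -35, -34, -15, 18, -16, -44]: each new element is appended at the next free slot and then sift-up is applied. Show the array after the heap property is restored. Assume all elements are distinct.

Insert -36:
  append -36 at index 0 → [-36] (no swap needed)
Insert -35:
  append -35 at index 1 → [-36, -35]
  -35 > parent -36 at index 0, swap → [-35, -36]
Insert -34:
  append -34 at index 2 → [-35, -36, -34]
  -34 > parent -35 at index 0, swap → [-34, -36, -35]
Insert -15:
  append -15 at index 3 → [-34, -36, -35, -15]
  -15 > parent -36 at index 1, swap → [-34, -15, -35, -36]
  -15 > parent -34 at index 0, swap → [-15, -34, -35, -36]
Insert 18:
  append 18 at index 4 → [-15, -34, -35, -36, 18]
  18 > parent -34 at index 1, swap → [-15, 18, -35, -36, -34]
  18 > parent -15 at index 0, swap → [18, -15, -35, -36, -34]
Insert -16:
  append -16 at index 5 → [18, -15, -35, -36, -34, -16]
  -16 > parent -35 at index 2, swap → [18, -15, -16, -36, -34, -35]
Insert -44:
  append -44 at index 6 → [18, -15, -16, -36, -34, -35, -44] (no swap needed)

[18, -15, -16, -36, -34, -35, -44]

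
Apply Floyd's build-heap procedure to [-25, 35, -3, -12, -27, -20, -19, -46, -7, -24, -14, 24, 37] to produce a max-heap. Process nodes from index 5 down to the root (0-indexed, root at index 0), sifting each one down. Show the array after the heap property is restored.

[37, 35, 24, -7, -14, -3, -19, -46, -12, -24, -27, -25, -20]

sift down from index 5:
  -20 vs larger child 37 at index 12, swap → [-25, 35, -3, -12, -27, 37, -19, -46, -7, -24, -14, 24, -20]
sift down from index 4:
  -27 vs larger child -14 at index 10, swap → [-25, 35, -3, -12, -14, 37, -19, -46, -7, -24, -27, 24, -20]
sift down from index 3:
  -12 vs larger child -7 at index 8, swap → [-25, 35, -3, -7, -14, 37, -19, -46, -12, -24, -27, 24, -20]
sift down from index 2:
  -3 vs larger child 37 at index 5, swap → [-25, 35, 37, -7, -14, -3, -19, -46, -12, -24, -27, 24, -20]
  -3 vs larger child 24 at index 11, swap → [-25, 35, 37, -7, -14, 24, -19, -46, -12, -24, -27, -3, -20]
sift down from index 1: already satisfies heap property
sift down from index 0:
  -25 vs larger child 37 at index 2, swap → [37, 35, -25, -7, -14, 24, -19, -46, -12, -24, -27, -3, -20]
  -25 vs larger child 24 at index 5, swap → [37, 35, 24, -7, -14, -25, -19, -46, -12, -24, -27, -3, -20]
  -25 vs larger child -3 at index 11, swap → [37, 35, 24, -7, -14, -3, -19, -46, -12, -24, -27, -25, -20]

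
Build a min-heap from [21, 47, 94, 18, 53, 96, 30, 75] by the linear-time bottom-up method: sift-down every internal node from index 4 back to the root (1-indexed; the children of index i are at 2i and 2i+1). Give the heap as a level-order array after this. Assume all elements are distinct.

sift down from index 4: already satisfies heap property
sift down from index 3:
  94 vs smaller child 30 at index 7, swap → [21, 47, 30, 18, 53, 96, 94, 75]
sift down from index 2:
  47 vs smaller child 18 at index 4, swap → [21, 18, 30, 47, 53, 96, 94, 75]
sift down from index 1:
  21 vs smaller child 18 at index 2, swap → [18, 21, 30, 47, 53, 96, 94, 75]

[18, 21, 30, 47, 53, 96, 94, 75]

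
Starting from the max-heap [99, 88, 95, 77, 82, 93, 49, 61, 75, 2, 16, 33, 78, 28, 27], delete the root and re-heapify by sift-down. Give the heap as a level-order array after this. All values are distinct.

remove root 99; move last element 27 to root → [27, 88, 95, 77, 82, 93, 49, 61, 75, 2, 16, 33, 78, 28]
27 vs larger child 95 at index 2, swap → [95, 88, 27, 77, 82, 93, 49, 61, 75, 2, 16, 33, 78, 28]
27 vs larger child 93 at index 5, swap → [95, 88, 93, 77, 82, 27, 49, 61, 75, 2, 16, 33, 78, 28]
27 vs larger child 78 at index 12, swap → [95, 88, 93, 77, 82, 78, 49, 61, 75, 2, 16, 33, 27, 28]

[95, 88, 93, 77, 82, 78, 49, 61, 75, 2, 16, 33, 27, 28]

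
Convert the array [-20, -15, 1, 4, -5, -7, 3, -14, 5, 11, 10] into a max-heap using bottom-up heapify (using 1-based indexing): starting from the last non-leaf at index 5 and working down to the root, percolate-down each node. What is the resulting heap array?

sift down from index 5:
  -5 vs larger child 11 at index 10, swap → [-20, -15, 1, 4, 11, -7, 3, -14, 5, -5, 10]
sift down from index 4:
  4 vs larger child 5 at index 9, swap → [-20, -15, 1, 5, 11, -7, 3, -14, 4, -5, 10]
sift down from index 3:
  1 vs larger child 3 at index 7, swap → [-20, -15, 3, 5, 11, -7, 1, -14, 4, -5, 10]
sift down from index 2:
  -15 vs larger child 11 at index 5, swap → [-20, 11, 3, 5, -15, -7, 1, -14, 4, -5, 10]
  -15 vs larger child 10 at index 11, swap → [-20, 11, 3, 5, 10, -7, 1, -14, 4, -5, -15]
sift down from index 1:
  -20 vs larger child 11 at index 2, swap → [11, -20, 3, 5, 10, -7, 1, -14, 4, -5, -15]
  -20 vs larger child 10 at index 5, swap → [11, 10, 3, 5, -20, -7, 1, -14, 4, -5, -15]
  -20 vs larger child -5 at index 10, swap → [11, 10, 3, 5, -5, -7, 1, -14, 4, -20, -15]

[11, 10, 3, 5, -5, -7, 1, -14, 4, -20, -15]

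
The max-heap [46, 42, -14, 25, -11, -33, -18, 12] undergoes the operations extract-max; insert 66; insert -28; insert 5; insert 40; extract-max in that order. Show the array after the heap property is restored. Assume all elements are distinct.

[42, 40, -14, 25, 5, -33, -18, 12, -28, -11]

extract-max → returns 46:
  remove root 46; move last element 12 to root → [12, 42, -14, 25, -11, -33, -18]
  12 vs larger child 42 at index 1, swap → [42, 12, -14, 25, -11, -33, -18]
  12 vs larger child 25 at index 3, swap → [42, 25, -14, 12, -11, -33, -18]
insert 66:
  append 66 at index 7 → [42, 25, -14, 12, -11, -33, -18, 66]
  66 > parent 12 at index 3, swap → [42, 25, -14, 66, -11, -33, -18, 12]
  66 > parent 25 at index 1, swap → [42, 66, -14, 25, -11, -33, -18, 12]
  66 > parent 42 at index 0, swap → [66, 42, -14, 25, -11, -33, -18, 12]
insert -28:
  append -28 at index 8 → [66, 42, -14, 25, -11, -33, -18, 12, -28] (no swap needed)
insert 5:
  append 5 at index 9 → [66, 42, -14, 25, -11, -33, -18, 12, -28, 5]
  5 > parent -11 at index 4, swap → [66, 42, -14, 25, 5, -33, -18, 12, -28, -11]
insert 40:
  append 40 at index 10 → [66, 42, -14, 25, 5, -33, -18, 12, -28, -11, 40]
  40 > parent 5 at index 4, swap → [66, 42, -14, 25, 40, -33, -18, 12, -28, -11, 5]
extract-max → returns 66:
  remove root 66; move last element 5 to root → [5, 42, -14, 25, 40, -33, -18, 12, -28, -11]
  5 vs larger child 42 at index 1, swap → [42, 5, -14, 25, 40, -33, -18, 12, -28, -11]
  5 vs larger child 40 at index 4, swap → [42, 40, -14, 25, 5, -33, -18, 12, -28, -11]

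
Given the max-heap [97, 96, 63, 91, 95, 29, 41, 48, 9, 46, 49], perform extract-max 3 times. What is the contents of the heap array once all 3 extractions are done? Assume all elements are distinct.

extract-max #1 returns 97:
  remove root 97; move last element 49 to root → [49, 96, 63, 91, 95, 29, 41, 48, 9, 46]
  49 vs larger child 96 at index 1, swap → [96, 49, 63, 91, 95, 29, 41, 48, 9, 46]
  49 vs larger child 95 at index 4, swap → [96, 95, 63, 91, 49, 29, 41, 48, 9, 46]
extract-max #2 returns 96:
  remove root 96; move last element 46 to root → [46, 95, 63, 91, 49, 29, 41, 48, 9]
  46 vs larger child 95 at index 1, swap → [95, 46, 63, 91, 49, 29, 41, 48, 9]
  46 vs larger child 91 at index 3, swap → [95, 91, 63, 46, 49, 29, 41, 48, 9]
  46 vs larger child 48 at index 7, swap → [95, 91, 63, 48, 49, 29, 41, 46, 9]
extract-max #3 returns 95:
  remove root 95; move last element 9 to root → [9, 91, 63, 48, 49, 29, 41, 46]
  9 vs larger child 91 at index 1, swap → [91, 9, 63, 48, 49, 29, 41, 46]
  9 vs larger child 49 at index 4, swap → [91, 49, 63, 48, 9, 29, 41, 46]

[91, 49, 63, 48, 9, 29, 41, 46]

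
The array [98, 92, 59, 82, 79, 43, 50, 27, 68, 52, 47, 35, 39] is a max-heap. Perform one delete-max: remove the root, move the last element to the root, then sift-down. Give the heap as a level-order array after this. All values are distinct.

[92, 82, 59, 68, 79, 43, 50, 27, 39, 52, 47, 35]

remove root 98; move last element 39 to root → [39, 92, 59, 82, 79, 43, 50, 27, 68, 52, 47, 35]
39 vs larger child 92 at index 1, swap → [92, 39, 59, 82, 79, 43, 50, 27, 68, 52, 47, 35]
39 vs larger child 82 at index 3, swap → [92, 82, 59, 39, 79, 43, 50, 27, 68, 52, 47, 35]
39 vs larger child 68 at index 8, swap → [92, 82, 59, 68, 79, 43, 50, 27, 39, 52, 47, 35]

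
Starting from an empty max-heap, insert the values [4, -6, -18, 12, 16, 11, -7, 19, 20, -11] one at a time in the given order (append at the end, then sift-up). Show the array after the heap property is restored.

Insert 4:
  append 4 at index 0 → [4] (no swap needed)
Insert -6:
  append -6 at index 1 → [4, -6] (no swap needed)
Insert -18:
  append -18 at index 2 → [4, -6, -18] (no swap needed)
Insert 12:
  append 12 at index 3 → [4, -6, -18, 12]
  12 > parent -6 at index 1, swap → [4, 12, -18, -6]
  12 > parent 4 at index 0, swap → [12, 4, -18, -6]
Insert 16:
  append 16 at index 4 → [12, 4, -18, -6, 16]
  16 > parent 4 at index 1, swap → [12, 16, -18, -6, 4]
  16 > parent 12 at index 0, swap → [16, 12, -18, -6, 4]
Insert 11:
  append 11 at index 5 → [16, 12, -18, -6, 4, 11]
  11 > parent -18 at index 2, swap → [16, 12, 11, -6, 4, -18]
Insert -7:
  append -7 at index 6 → [16, 12, 11, -6, 4, -18, -7] (no swap needed)
Insert 19:
  append 19 at index 7 → [16, 12, 11, -6, 4, -18, -7, 19]
  19 > parent -6 at index 3, swap → [16, 12, 11, 19, 4, -18, -7, -6]
  19 > parent 12 at index 1, swap → [16, 19, 11, 12, 4, -18, -7, -6]
  19 > parent 16 at index 0, swap → [19, 16, 11, 12, 4, -18, -7, -6]
Insert 20:
  append 20 at index 8 → [19, 16, 11, 12, 4, -18, -7, -6, 20]
  20 > parent 12 at index 3, swap → [19, 16, 11, 20, 4, -18, -7, -6, 12]
  20 > parent 16 at index 1, swap → [19, 20, 11, 16, 4, -18, -7, -6, 12]
  20 > parent 19 at index 0, swap → [20, 19, 11, 16, 4, -18, -7, -6, 12]
Insert -11:
  append -11 at index 9 → [20, 19, 11, 16, 4, -18, -7, -6, 12, -11] (no swap needed)

[20, 19, 11, 16, 4, -18, -7, -6, 12, -11]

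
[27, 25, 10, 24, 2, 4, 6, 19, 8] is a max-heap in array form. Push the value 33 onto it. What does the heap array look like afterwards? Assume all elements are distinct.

[33, 27, 10, 24, 25, 4, 6, 19, 8, 2]

append 33 at index 9 → [27, 25, 10, 24, 2, 4, 6, 19, 8, 33]
33 > parent 2 at index 4, swap → [27, 25, 10, 24, 33, 4, 6, 19, 8, 2]
33 > parent 25 at index 1, swap → [27, 33, 10, 24, 25, 4, 6, 19, 8, 2]
33 > parent 27 at index 0, swap → [33, 27, 10, 24, 25, 4, 6, 19, 8, 2]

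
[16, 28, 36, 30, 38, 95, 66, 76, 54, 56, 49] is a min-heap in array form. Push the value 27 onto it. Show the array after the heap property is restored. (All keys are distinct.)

append 27 at index 11 → [16, 28, 36, 30, 38, 95, 66, 76, 54, 56, 49, 27]
27 < parent 95 at index 5, swap → [16, 28, 36, 30, 38, 27, 66, 76, 54, 56, 49, 95]
27 < parent 36 at index 2, swap → [16, 28, 27, 30, 38, 36, 66, 76, 54, 56, 49, 95]

[16, 28, 27, 30, 38, 36, 66, 76, 54, 56, 49, 95]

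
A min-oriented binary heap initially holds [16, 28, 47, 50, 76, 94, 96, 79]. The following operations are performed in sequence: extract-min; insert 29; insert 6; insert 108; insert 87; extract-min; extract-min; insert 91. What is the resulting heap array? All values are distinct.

extract-min → returns 16:
  remove root 16; move last element 79 to root → [79, 28, 47, 50, 76, 94, 96]
  79 vs smaller child 28 at index 1, swap → [28, 79, 47, 50, 76, 94, 96]
  79 vs smaller child 50 at index 3, swap → [28, 50, 47, 79, 76, 94, 96]
insert 29:
  append 29 at index 7 → [28, 50, 47, 79, 76, 94, 96, 29]
  29 < parent 79 at index 3, swap → [28, 50, 47, 29, 76, 94, 96, 79]
  29 < parent 50 at index 1, swap → [28, 29, 47, 50, 76, 94, 96, 79]
insert 6:
  append 6 at index 8 → [28, 29, 47, 50, 76, 94, 96, 79, 6]
  6 < parent 50 at index 3, swap → [28, 29, 47, 6, 76, 94, 96, 79, 50]
  6 < parent 29 at index 1, swap → [28, 6, 47, 29, 76, 94, 96, 79, 50]
  6 < parent 28 at index 0, swap → [6, 28, 47, 29, 76, 94, 96, 79, 50]
insert 108:
  append 108 at index 9 → [6, 28, 47, 29, 76, 94, 96, 79, 50, 108] (no swap needed)
insert 87:
  append 87 at index 10 → [6, 28, 47, 29, 76, 94, 96, 79, 50, 108, 87] (no swap needed)
extract-min → returns 6:
  remove root 6; move last element 87 to root → [87, 28, 47, 29, 76, 94, 96, 79, 50, 108]
  87 vs smaller child 28 at index 1, swap → [28, 87, 47, 29, 76, 94, 96, 79, 50, 108]
  87 vs smaller child 29 at index 3, swap → [28, 29, 47, 87, 76, 94, 96, 79, 50, 108]
  87 vs smaller child 50 at index 8, swap → [28, 29, 47, 50, 76, 94, 96, 79, 87, 108]
extract-min → returns 28:
  remove root 28; move last element 108 to root → [108, 29, 47, 50, 76, 94, 96, 79, 87]
  108 vs smaller child 29 at index 1, swap → [29, 108, 47, 50, 76, 94, 96, 79, 87]
  108 vs smaller child 50 at index 3, swap → [29, 50, 47, 108, 76, 94, 96, 79, 87]
  108 vs smaller child 79 at index 7, swap → [29, 50, 47, 79, 76, 94, 96, 108, 87]
insert 91:
  append 91 at index 9 → [29, 50, 47, 79, 76, 94, 96, 108, 87, 91] (no swap needed)

[29, 50, 47, 79, 76, 94, 96, 108, 87, 91]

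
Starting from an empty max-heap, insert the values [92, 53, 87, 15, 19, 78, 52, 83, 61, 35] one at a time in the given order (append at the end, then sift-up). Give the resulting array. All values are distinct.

[92, 83, 87, 61, 35, 78, 52, 15, 53, 19]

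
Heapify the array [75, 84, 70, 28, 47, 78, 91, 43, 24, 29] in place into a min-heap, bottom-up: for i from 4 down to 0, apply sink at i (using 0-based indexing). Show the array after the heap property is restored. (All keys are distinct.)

[24, 28, 70, 43, 29, 78, 91, 75, 84, 47]

sift down from index 4:
  47 vs only child 29 at index 9, swap → [75, 84, 70, 28, 29, 78, 91, 43, 24, 47]
sift down from index 3:
  28 vs smaller child 24 at index 8, swap → [75, 84, 70, 24, 29, 78, 91, 43, 28, 47]
sift down from index 2: already satisfies heap property
sift down from index 1:
  84 vs smaller child 24 at index 3, swap → [75, 24, 70, 84, 29, 78, 91, 43, 28, 47]
  84 vs smaller child 28 at index 8, swap → [75, 24, 70, 28, 29, 78, 91, 43, 84, 47]
sift down from index 0:
  75 vs smaller child 24 at index 1, swap → [24, 75, 70, 28, 29, 78, 91, 43, 84, 47]
  75 vs smaller child 28 at index 3, swap → [24, 28, 70, 75, 29, 78, 91, 43, 84, 47]
  75 vs smaller child 43 at index 7, swap → [24, 28, 70, 43, 29, 78, 91, 75, 84, 47]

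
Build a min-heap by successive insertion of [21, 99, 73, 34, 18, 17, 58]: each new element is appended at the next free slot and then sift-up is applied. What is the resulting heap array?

[17, 21, 18, 99, 34, 73, 58]

Insert 21:
  append 21 at index 0 → [21] (no swap needed)
Insert 99:
  append 99 at index 1 → [21, 99] (no swap needed)
Insert 73:
  append 73 at index 2 → [21, 99, 73] (no swap needed)
Insert 34:
  append 34 at index 3 → [21, 99, 73, 34]
  34 < parent 99 at index 1, swap → [21, 34, 73, 99]
Insert 18:
  append 18 at index 4 → [21, 34, 73, 99, 18]
  18 < parent 34 at index 1, swap → [21, 18, 73, 99, 34]
  18 < parent 21 at index 0, swap → [18, 21, 73, 99, 34]
Insert 17:
  append 17 at index 5 → [18, 21, 73, 99, 34, 17]
  17 < parent 73 at index 2, swap → [18, 21, 17, 99, 34, 73]
  17 < parent 18 at index 0, swap → [17, 21, 18, 99, 34, 73]
Insert 58:
  append 58 at index 6 → [17, 21, 18, 99, 34, 73, 58] (no swap needed)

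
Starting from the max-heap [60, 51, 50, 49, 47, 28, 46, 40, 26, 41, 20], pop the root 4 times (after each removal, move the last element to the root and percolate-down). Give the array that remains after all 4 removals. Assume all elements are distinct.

extract-max #1 returns 60:
  remove root 60; move last element 20 to root → [20, 51, 50, 49, 47, 28, 46, 40, 26, 41]
  20 vs larger child 51 at index 1, swap → [51, 20, 50, 49, 47, 28, 46, 40, 26, 41]
  20 vs larger child 49 at index 3, swap → [51, 49, 50, 20, 47, 28, 46, 40, 26, 41]
  20 vs larger child 40 at index 7, swap → [51, 49, 50, 40, 47, 28, 46, 20, 26, 41]
extract-max #2 returns 51:
  remove root 51; move last element 41 to root → [41, 49, 50, 40, 47, 28, 46, 20, 26]
  41 vs larger child 50 at index 2, swap → [50, 49, 41, 40, 47, 28, 46, 20, 26]
  41 vs larger child 46 at index 6, swap → [50, 49, 46, 40, 47, 28, 41, 20, 26]
extract-max #3 returns 50:
  remove root 50; move last element 26 to root → [26, 49, 46, 40, 47, 28, 41, 20]
  26 vs larger child 49 at index 1, swap → [49, 26, 46, 40, 47, 28, 41, 20]
  26 vs larger child 47 at index 4, swap → [49, 47, 46, 40, 26, 28, 41, 20]
extract-max #4 returns 49:
  remove root 49; move last element 20 to root → [20, 47, 46, 40, 26, 28, 41]
  20 vs larger child 47 at index 1, swap → [47, 20, 46, 40, 26, 28, 41]
  20 vs larger child 40 at index 3, swap → [47, 40, 46, 20, 26, 28, 41]

[47, 40, 46, 20, 26, 28, 41]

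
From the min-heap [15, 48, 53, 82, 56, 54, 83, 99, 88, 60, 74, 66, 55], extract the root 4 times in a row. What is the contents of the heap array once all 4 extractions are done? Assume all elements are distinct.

extract-min #1 returns 15:
  remove root 15; move last element 55 to root → [55, 48, 53, 82, 56, 54, 83, 99, 88, 60, 74, 66]
  55 vs smaller child 48 at index 1, swap → [48, 55, 53, 82, 56, 54, 83, 99, 88, 60, 74, 66]
extract-min #2 returns 48:
  remove root 48; move last element 66 to root → [66, 55, 53, 82, 56, 54, 83, 99, 88, 60, 74]
  66 vs smaller child 53 at index 2, swap → [53, 55, 66, 82, 56, 54, 83, 99, 88, 60, 74]
  66 vs smaller child 54 at index 5, swap → [53, 55, 54, 82, 56, 66, 83, 99, 88, 60, 74]
extract-min #3 returns 53:
  remove root 53; move last element 74 to root → [74, 55, 54, 82, 56, 66, 83, 99, 88, 60]
  74 vs smaller child 54 at index 2, swap → [54, 55, 74, 82, 56, 66, 83, 99, 88, 60]
  74 vs smaller child 66 at index 5, swap → [54, 55, 66, 82, 56, 74, 83, 99, 88, 60]
extract-min #4 returns 54:
  remove root 54; move last element 60 to root → [60, 55, 66, 82, 56, 74, 83, 99, 88]
  60 vs smaller child 55 at index 1, swap → [55, 60, 66, 82, 56, 74, 83, 99, 88]
  60 vs smaller child 56 at index 4, swap → [55, 56, 66, 82, 60, 74, 83, 99, 88]

[55, 56, 66, 82, 60, 74, 83, 99, 88]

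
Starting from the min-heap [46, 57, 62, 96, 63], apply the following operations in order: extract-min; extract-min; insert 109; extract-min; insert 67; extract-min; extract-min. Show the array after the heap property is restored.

[96, 109]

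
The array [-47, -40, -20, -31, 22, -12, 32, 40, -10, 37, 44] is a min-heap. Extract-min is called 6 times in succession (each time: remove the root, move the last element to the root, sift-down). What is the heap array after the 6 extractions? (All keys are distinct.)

[22, 37, 32, 44, 40]

extract-min #1 returns -47:
  remove root -47; move last element 44 to root → [44, -40, -20, -31, 22, -12, 32, 40, -10, 37]
  44 vs smaller child -40 at index 1, swap → [-40, 44, -20, -31, 22, -12, 32, 40, -10, 37]
  44 vs smaller child -31 at index 3, swap → [-40, -31, -20, 44, 22, -12, 32, 40, -10, 37]
  44 vs smaller child -10 at index 8, swap → [-40, -31, -20, -10, 22, -12, 32, 40, 44, 37]
extract-min #2 returns -40:
  remove root -40; move last element 37 to root → [37, -31, -20, -10, 22, -12, 32, 40, 44]
  37 vs smaller child -31 at index 1, swap → [-31, 37, -20, -10, 22, -12, 32, 40, 44]
  37 vs smaller child -10 at index 3, swap → [-31, -10, -20, 37, 22, -12, 32, 40, 44]
extract-min #3 returns -31:
  remove root -31; move last element 44 to root → [44, -10, -20, 37, 22, -12, 32, 40]
  44 vs smaller child -20 at index 2, swap → [-20, -10, 44, 37, 22, -12, 32, 40]
  44 vs smaller child -12 at index 5, swap → [-20, -10, -12, 37, 22, 44, 32, 40]
extract-min #4 returns -20:
  remove root -20; move last element 40 to root → [40, -10, -12, 37, 22, 44, 32]
  40 vs smaller child -12 at index 2, swap → [-12, -10, 40, 37, 22, 44, 32]
  40 vs smaller child 32 at index 6, swap → [-12, -10, 32, 37, 22, 44, 40]
extract-min #5 returns -12:
  remove root -12; move last element 40 to root → [40, -10, 32, 37, 22, 44]
  40 vs smaller child -10 at index 1, swap → [-10, 40, 32, 37, 22, 44]
  40 vs smaller child 22 at index 4, swap → [-10, 22, 32, 37, 40, 44]
extract-min #6 returns -10:
  remove root -10; move last element 44 to root → [44, 22, 32, 37, 40]
  44 vs smaller child 22 at index 1, swap → [22, 44, 32, 37, 40]
  44 vs smaller child 37 at index 3, swap → [22, 37, 32, 44, 40]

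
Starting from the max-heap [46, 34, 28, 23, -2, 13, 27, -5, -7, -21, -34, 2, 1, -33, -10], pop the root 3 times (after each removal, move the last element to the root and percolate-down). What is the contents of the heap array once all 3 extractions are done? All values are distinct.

[27, 23, 13, -5, -2, 2, -33, -10, -7, -21, -34, 1]

extract-max #1 returns 46:
  remove root 46; move last element -10 to root → [-10, 34, 28, 23, -2, 13, 27, -5, -7, -21, -34, 2, 1, -33]
  -10 vs larger child 34 at index 1, swap → [34, -10, 28, 23, -2, 13, 27, -5, -7, -21, -34, 2, 1, -33]
  -10 vs larger child 23 at index 3, swap → [34, 23, 28, -10, -2, 13, 27, -5, -7, -21, -34, 2, 1, -33]
  -10 vs larger child -5 at index 7, swap → [34, 23, 28, -5, -2, 13, 27, -10, -7, -21, -34, 2, 1, -33]
extract-max #2 returns 34:
  remove root 34; move last element -33 to root → [-33, 23, 28, -5, -2, 13, 27, -10, -7, -21, -34, 2, 1]
  -33 vs larger child 28 at index 2, swap → [28, 23, -33, -5, -2, 13, 27, -10, -7, -21, -34, 2, 1]
  -33 vs larger child 27 at index 6, swap → [28, 23, 27, -5, -2, 13, -33, -10, -7, -21, -34, 2, 1]
extract-max #3 returns 28:
  remove root 28; move last element 1 to root → [1, 23, 27, -5, -2, 13, -33, -10, -7, -21, -34, 2]
  1 vs larger child 27 at index 2, swap → [27, 23, 1, -5, -2, 13, -33, -10, -7, -21, -34, 2]
  1 vs larger child 13 at index 5, swap → [27, 23, 13, -5, -2, 1, -33, -10, -7, -21, -34, 2]
  1 vs only child 2 at index 11, swap → [27, 23, 13, -5, -2, 2, -33, -10, -7, -21, -34, 1]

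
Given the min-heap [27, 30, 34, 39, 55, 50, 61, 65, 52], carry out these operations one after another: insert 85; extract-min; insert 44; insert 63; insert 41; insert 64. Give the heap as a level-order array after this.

insert 85:
  append 85 at index 9 → [27, 30, 34, 39, 55, 50, 61, 65, 52, 85] (no swap needed)
extract-min → returns 27:
  remove root 27; move last element 85 to root → [85, 30, 34, 39, 55, 50, 61, 65, 52]
  85 vs smaller child 30 at index 1, swap → [30, 85, 34, 39, 55, 50, 61, 65, 52]
  85 vs smaller child 39 at index 3, swap → [30, 39, 34, 85, 55, 50, 61, 65, 52]
  85 vs smaller child 52 at index 8, swap → [30, 39, 34, 52, 55, 50, 61, 65, 85]
insert 44:
  append 44 at index 9 → [30, 39, 34, 52, 55, 50, 61, 65, 85, 44]
  44 < parent 55 at index 4, swap → [30, 39, 34, 52, 44, 50, 61, 65, 85, 55]
insert 63:
  append 63 at index 10 → [30, 39, 34, 52, 44, 50, 61, 65, 85, 55, 63] (no swap needed)
insert 41:
  append 41 at index 11 → [30, 39, 34, 52, 44, 50, 61, 65, 85, 55, 63, 41]
  41 < parent 50 at index 5, swap → [30, 39, 34, 52, 44, 41, 61, 65, 85, 55, 63, 50]
insert 64:
  append 64 at index 12 → [30, 39, 34, 52, 44, 41, 61, 65, 85, 55, 63, 50, 64] (no swap needed)

[30, 39, 34, 52, 44, 41, 61, 65, 85, 55, 63, 50, 64]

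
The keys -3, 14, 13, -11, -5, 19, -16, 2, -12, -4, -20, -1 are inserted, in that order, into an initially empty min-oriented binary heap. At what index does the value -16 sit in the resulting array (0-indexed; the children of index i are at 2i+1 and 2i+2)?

Insert -3:
  append -3 at index 0 → [-3] (no swap needed)
Insert 14:
  append 14 at index 1 → [-3, 14] (no swap needed)
Insert 13:
  append 13 at index 2 → [-3, 14, 13] (no swap needed)
Insert -11:
  append -11 at index 3 → [-3, 14, 13, -11]
  -11 < parent 14 at index 1, swap → [-3, -11, 13, 14]
  -11 < parent -3 at index 0, swap → [-11, -3, 13, 14]
Insert -5:
  append -5 at index 4 → [-11, -3, 13, 14, -5]
  -5 < parent -3 at index 1, swap → [-11, -5, 13, 14, -3]
Insert 19:
  append 19 at index 5 → [-11, -5, 13, 14, -3, 19] (no swap needed)
Insert -16:
  append -16 at index 6 → [-11, -5, 13, 14, -3, 19, -16]
  -16 < parent 13 at index 2, swap → [-11, -5, -16, 14, -3, 19, 13]
  -16 < parent -11 at index 0, swap → [-16, -5, -11, 14, -3, 19, 13]
Insert 2:
  append 2 at index 7 → [-16, -5, -11, 14, -3, 19, 13, 2]
  2 < parent 14 at index 3, swap → [-16, -5, -11, 2, -3, 19, 13, 14]
Insert -12:
  append -12 at index 8 → [-16, -5, -11, 2, -3, 19, 13, 14, -12]
  -12 < parent 2 at index 3, swap → [-16, -5, -11, -12, -3, 19, 13, 14, 2]
  -12 < parent -5 at index 1, swap → [-16, -12, -11, -5, -3, 19, 13, 14, 2]
Insert -4:
  append -4 at index 9 → [-16, -12, -11, -5, -3, 19, 13, 14, 2, -4]
  -4 < parent -3 at index 4, swap → [-16, -12, -11, -5, -4, 19, 13, 14, 2, -3]
Insert -20:
  append -20 at index 10 → [-16, -12, -11, -5, -4, 19, 13, 14, 2, -3, -20]
  -20 < parent -4 at index 4, swap → [-16, -12, -11, -5, -20, 19, 13, 14, 2, -3, -4]
  -20 < parent -12 at index 1, swap → [-16, -20, -11, -5, -12, 19, 13, 14, 2, -3, -4]
  -20 < parent -16 at index 0, swap → [-20, -16, -11, -5, -12, 19, 13, 14, 2, -3, -4]
Insert -1:
  append -1 at index 11 → [-20, -16, -11, -5, -12, 19, 13, 14, 2, -3, -4, -1]
  -1 < parent 19 at index 5, swap → [-20, -16, -11, -5, -12, -1, 13, 14, 2, -3, -4, 19]
resulting array: [-20, -16, -11, -5, -12, -1, 13, 14, 2, -3, -4, 19]

1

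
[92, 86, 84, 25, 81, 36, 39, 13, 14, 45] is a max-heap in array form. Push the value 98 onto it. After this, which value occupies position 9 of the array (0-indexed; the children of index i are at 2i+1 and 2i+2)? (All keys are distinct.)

45

append 98 at index 10 → [92, 86, 84, 25, 81, 36, 39, 13, 14, 45, 98]
98 > parent 81 at index 4, swap → [92, 86, 84, 25, 98, 36, 39, 13, 14, 45, 81]
98 > parent 86 at index 1, swap → [92, 98, 84, 25, 86, 36, 39, 13, 14, 45, 81]
98 > parent 92 at index 0, swap → [98, 92, 84, 25, 86, 36, 39, 13, 14, 45, 81]
resulting array: [98, 92, 84, 25, 86, 36, 39, 13, 14, 45, 81]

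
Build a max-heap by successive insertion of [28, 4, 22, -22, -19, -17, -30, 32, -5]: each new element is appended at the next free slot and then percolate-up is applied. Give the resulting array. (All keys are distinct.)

[32, 28, 22, 4, -19, -17, -30, -22, -5]

Insert 28:
  append 28 at index 0 → [28] (no swap needed)
Insert 4:
  append 4 at index 1 → [28, 4] (no swap needed)
Insert 22:
  append 22 at index 2 → [28, 4, 22] (no swap needed)
Insert -22:
  append -22 at index 3 → [28, 4, 22, -22] (no swap needed)
Insert -19:
  append -19 at index 4 → [28, 4, 22, -22, -19] (no swap needed)
Insert -17:
  append -17 at index 5 → [28, 4, 22, -22, -19, -17] (no swap needed)
Insert -30:
  append -30 at index 6 → [28, 4, 22, -22, -19, -17, -30] (no swap needed)
Insert 32:
  append 32 at index 7 → [28, 4, 22, -22, -19, -17, -30, 32]
  32 > parent -22 at index 3, swap → [28, 4, 22, 32, -19, -17, -30, -22]
  32 > parent 4 at index 1, swap → [28, 32, 22, 4, -19, -17, -30, -22]
  32 > parent 28 at index 0, swap → [32, 28, 22, 4, -19, -17, -30, -22]
Insert -5:
  append -5 at index 8 → [32, 28, 22, 4, -19, -17, -30, -22, -5] (no swap needed)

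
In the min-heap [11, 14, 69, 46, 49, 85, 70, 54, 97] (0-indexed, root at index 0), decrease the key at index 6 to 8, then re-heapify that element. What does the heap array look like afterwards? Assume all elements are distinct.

set index 6 from 70 to 8 → [11, 14, 69, 46, 49, 85, 8, 54, 97]
8 < parent 69 at index 2, swap → [11, 14, 8, 46, 49, 85, 69, 54, 97]
8 < parent 11 at index 0, swap → [8, 14, 11, 46, 49, 85, 69, 54, 97]

[8, 14, 11, 46, 49, 85, 69, 54, 97]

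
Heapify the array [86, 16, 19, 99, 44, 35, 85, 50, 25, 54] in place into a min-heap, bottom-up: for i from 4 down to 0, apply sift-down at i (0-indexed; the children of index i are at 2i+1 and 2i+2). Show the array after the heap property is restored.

sift down from index 4: already satisfies heap property
sift down from index 3:
  99 vs smaller child 25 at index 8, swap → [86, 16, 19, 25, 44, 35, 85, 50, 99, 54]
sift down from index 2: already satisfies heap property
sift down from index 1: already satisfies heap property
sift down from index 0:
  86 vs smaller child 16 at index 1, swap → [16, 86, 19, 25, 44, 35, 85, 50, 99, 54]
  86 vs smaller child 25 at index 3, swap → [16, 25, 19, 86, 44, 35, 85, 50, 99, 54]
  86 vs smaller child 50 at index 7, swap → [16, 25, 19, 50, 44, 35, 85, 86, 99, 54]

[16, 25, 19, 50, 44, 35, 85, 86, 99, 54]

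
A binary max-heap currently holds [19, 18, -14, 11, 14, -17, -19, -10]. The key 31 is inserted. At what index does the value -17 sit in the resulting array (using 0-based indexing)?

5

append 31 at index 8 → [19, 18, -14, 11, 14, -17, -19, -10, 31]
31 > parent 11 at index 3, swap → [19, 18, -14, 31, 14, -17, -19, -10, 11]
31 > parent 18 at index 1, swap → [19, 31, -14, 18, 14, -17, -19, -10, 11]
31 > parent 19 at index 0, swap → [31, 19, -14, 18, 14, -17, -19, -10, 11]
resulting array: [31, 19, -14, 18, 14, -17, -19, -10, 11]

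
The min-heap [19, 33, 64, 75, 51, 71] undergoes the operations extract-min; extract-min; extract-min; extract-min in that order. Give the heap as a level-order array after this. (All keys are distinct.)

[71, 75]

extract-min → returns 19:
  remove root 19; move last element 71 to root → [71, 33, 64, 75, 51]
  71 vs smaller child 33 at index 1, swap → [33, 71, 64, 75, 51]
  71 vs smaller child 51 at index 4, swap → [33, 51, 64, 75, 71]
extract-min → returns 33:
  remove root 33; move last element 71 to root → [71, 51, 64, 75]
  71 vs smaller child 51 at index 1, swap → [51, 71, 64, 75]
extract-min → returns 51:
  remove root 51; move last element 75 to root → [75, 71, 64]
  75 vs smaller child 64 at index 2, swap → [64, 71, 75]
extract-min → returns 64:
  remove root 64; move last element 75 to root → [75, 71]
  75 vs only child 71 at index 1, swap → [71, 75]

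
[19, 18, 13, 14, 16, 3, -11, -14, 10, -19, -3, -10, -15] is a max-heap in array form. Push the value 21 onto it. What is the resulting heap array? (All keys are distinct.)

[21, 18, 19, 14, 16, 3, 13, -14, 10, -19, -3, -10, -15, -11]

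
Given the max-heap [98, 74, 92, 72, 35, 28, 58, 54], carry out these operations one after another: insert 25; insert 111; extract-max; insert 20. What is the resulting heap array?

insert 25:
  append 25 at index 8 → [98, 74, 92, 72, 35, 28, 58, 54, 25] (no swap needed)
insert 111:
  append 111 at index 9 → [98, 74, 92, 72, 35, 28, 58, 54, 25, 111]
  111 > parent 35 at index 4, swap → [98, 74, 92, 72, 111, 28, 58, 54, 25, 35]
  111 > parent 74 at index 1, swap → [98, 111, 92, 72, 74, 28, 58, 54, 25, 35]
  111 > parent 98 at index 0, swap → [111, 98, 92, 72, 74, 28, 58, 54, 25, 35]
extract-max → returns 111:
  remove root 111; move last element 35 to root → [35, 98, 92, 72, 74, 28, 58, 54, 25]
  35 vs larger child 98 at index 1, swap → [98, 35, 92, 72, 74, 28, 58, 54, 25]
  35 vs larger child 74 at index 4, swap → [98, 74, 92, 72, 35, 28, 58, 54, 25]
insert 20:
  append 20 at index 9 → [98, 74, 92, 72, 35, 28, 58, 54, 25, 20] (no swap needed)

[98, 74, 92, 72, 35, 28, 58, 54, 25, 20]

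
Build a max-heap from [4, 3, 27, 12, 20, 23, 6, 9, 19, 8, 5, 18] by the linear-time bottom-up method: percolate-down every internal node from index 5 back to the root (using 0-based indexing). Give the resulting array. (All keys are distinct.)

[27, 20, 23, 19, 8, 18, 6, 9, 12, 3, 5, 4]

sift down from index 5: already satisfies heap property
sift down from index 4: already satisfies heap property
sift down from index 3:
  12 vs larger child 19 at index 8, swap → [4, 3, 27, 19, 20, 23, 6, 9, 12, 8, 5, 18]
sift down from index 2: already satisfies heap property
sift down from index 1:
  3 vs larger child 20 at index 4, swap → [4, 20, 27, 19, 3, 23, 6, 9, 12, 8, 5, 18]
  3 vs larger child 8 at index 9, swap → [4, 20, 27, 19, 8, 23, 6, 9, 12, 3, 5, 18]
sift down from index 0:
  4 vs larger child 27 at index 2, swap → [27, 20, 4, 19, 8, 23, 6, 9, 12, 3, 5, 18]
  4 vs larger child 23 at index 5, swap → [27, 20, 23, 19, 8, 4, 6, 9, 12, 3, 5, 18]
  4 vs only child 18 at index 11, swap → [27, 20, 23, 19, 8, 18, 6, 9, 12, 3, 5, 4]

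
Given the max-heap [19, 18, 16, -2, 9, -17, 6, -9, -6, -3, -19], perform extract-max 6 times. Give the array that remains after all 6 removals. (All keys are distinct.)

[-3, -6, -9, -17, -19]

extract-max #1 returns 19:
  remove root 19; move last element -19 to root → [-19, 18, 16, -2, 9, -17, 6, -9, -6, -3]
  -19 vs larger child 18 at index 1, swap → [18, -19, 16, -2, 9, -17, 6, -9, -6, -3]
  -19 vs larger child 9 at index 4, swap → [18, 9, 16, -2, -19, -17, 6, -9, -6, -3]
  -19 vs only child -3 at index 9, swap → [18, 9, 16, -2, -3, -17, 6, -9, -6, -19]
extract-max #2 returns 18:
  remove root 18; move last element -19 to root → [-19, 9, 16, -2, -3, -17, 6, -9, -6]
  -19 vs larger child 16 at index 2, swap → [16, 9, -19, -2, -3, -17, 6, -9, -6]
  -19 vs larger child 6 at index 6, swap → [16, 9, 6, -2, -3, -17, -19, -9, -6]
extract-max #3 returns 16:
  remove root 16; move last element -6 to root → [-6, 9, 6, -2, -3, -17, -19, -9]
  -6 vs larger child 9 at index 1, swap → [9, -6, 6, -2, -3, -17, -19, -9]
  -6 vs larger child -2 at index 3, swap → [9, -2, 6, -6, -3, -17, -19, -9]
extract-max #4 returns 9:
  remove root 9; move last element -9 to root → [-9, -2, 6, -6, -3, -17, -19]
  -9 vs larger child 6 at index 2, swap → [6, -2, -9, -6, -3, -17, -19]
extract-max #5 returns 6:
  remove root 6; move last element -19 to root → [-19, -2, -9, -6, -3, -17]
  -19 vs larger child -2 at index 1, swap → [-2, -19, -9, -6, -3, -17]
  -19 vs larger child -3 at index 4, swap → [-2, -3, -9, -6, -19, -17]
extract-max #6 returns -2:
  remove root -2; move last element -17 to root → [-17, -3, -9, -6, -19]
  -17 vs larger child -3 at index 1, swap → [-3, -17, -9, -6, -19]
  -17 vs larger child -6 at index 3, swap → [-3, -6, -9, -17, -19]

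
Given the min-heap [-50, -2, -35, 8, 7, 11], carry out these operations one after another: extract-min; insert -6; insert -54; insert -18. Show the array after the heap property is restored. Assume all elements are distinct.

extract-min → returns -50:
  remove root -50; move last element 11 to root → [11, -2, -35, 8, 7]
  11 vs smaller child -35 at index 2, swap → [-35, -2, 11, 8, 7]
insert -6:
  append -6 at index 5 → [-35, -2, 11, 8, 7, -6]
  -6 < parent 11 at index 2, swap → [-35, -2, -6, 8, 7, 11]
insert -54:
  append -54 at index 6 → [-35, -2, -6, 8, 7, 11, -54]
  -54 < parent -6 at index 2, swap → [-35, -2, -54, 8, 7, 11, -6]
  -54 < parent -35 at index 0, swap → [-54, -2, -35, 8, 7, 11, -6]
insert -18:
  append -18 at index 7 → [-54, -2, -35, 8, 7, 11, -6, -18]
  -18 < parent 8 at index 3, swap → [-54, -2, -35, -18, 7, 11, -6, 8]
  -18 < parent -2 at index 1, swap → [-54, -18, -35, -2, 7, 11, -6, 8]

[-54, -18, -35, -2, 7, 11, -6, 8]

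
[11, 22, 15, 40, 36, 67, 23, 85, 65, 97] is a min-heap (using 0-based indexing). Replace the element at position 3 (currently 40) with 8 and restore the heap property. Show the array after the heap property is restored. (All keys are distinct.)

set index 3 from 40 to 8 → [11, 22, 15, 8, 36, 67, 23, 85, 65, 97]
8 < parent 22 at index 1, swap → [11, 8, 15, 22, 36, 67, 23, 85, 65, 97]
8 < parent 11 at index 0, swap → [8, 11, 15, 22, 36, 67, 23, 85, 65, 97]

[8, 11, 15, 22, 36, 67, 23, 85, 65, 97]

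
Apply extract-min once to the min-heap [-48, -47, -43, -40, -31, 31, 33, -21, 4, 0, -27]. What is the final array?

[-47, -40, -43, -27, -31, 31, 33, -21, 4, 0]

remove root -48; move last element -27 to root → [-27, -47, -43, -40, -31, 31, 33, -21, 4, 0]
-27 vs smaller child -47 at index 1, swap → [-47, -27, -43, -40, -31, 31, 33, -21, 4, 0]
-27 vs smaller child -40 at index 3, swap → [-47, -40, -43, -27, -31, 31, 33, -21, 4, 0]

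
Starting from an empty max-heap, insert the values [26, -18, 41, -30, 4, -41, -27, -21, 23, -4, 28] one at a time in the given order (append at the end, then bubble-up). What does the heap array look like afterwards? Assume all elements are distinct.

[41, 28, 26, 4, 23, -41, -27, -30, -21, -18, -4]

Insert 26:
  append 26 at index 0 → [26] (no swap needed)
Insert -18:
  append -18 at index 1 → [26, -18] (no swap needed)
Insert 41:
  append 41 at index 2 → [26, -18, 41]
  41 > parent 26 at index 0, swap → [41, -18, 26]
Insert -30:
  append -30 at index 3 → [41, -18, 26, -30] (no swap needed)
Insert 4:
  append 4 at index 4 → [41, -18, 26, -30, 4]
  4 > parent -18 at index 1, swap → [41, 4, 26, -30, -18]
Insert -41:
  append -41 at index 5 → [41, 4, 26, -30, -18, -41] (no swap needed)
Insert -27:
  append -27 at index 6 → [41, 4, 26, -30, -18, -41, -27] (no swap needed)
Insert -21:
  append -21 at index 7 → [41, 4, 26, -30, -18, -41, -27, -21]
  -21 > parent -30 at index 3, swap → [41, 4, 26, -21, -18, -41, -27, -30]
Insert 23:
  append 23 at index 8 → [41, 4, 26, -21, -18, -41, -27, -30, 23]
  23 > parent -21 at index 3, swap → [41, 4, 26, 23, -18, -41, -27, -30, -21]
  23 > parent 4 at index 1, swap → [41, 23, 26, 4, -18, -41, -27, -30, -21]
Insert -4:
  append -4 at index 9 → [41, 23, 26, 4, -18, -41, -27, -30, -21, -4]
  -4 > parent -18 at index 4, swap → [41, 23, 26, 4, -4, -41, -27, -30, -21, -18]
Insert 28:
  append 28 at index 10 → [41, 23, 26, 4, -4, -41, -27, -30, -21, -18, 28]
  28 > parent -4 at index 4, swap → [41, 23, 26, 4, 28, -41, -27, -30, -21, -18, -4]
  28 > parent 23 at index 1, swap → [41, 28, 26, 4, 23, -41, -27, -30, -21, -18, -4]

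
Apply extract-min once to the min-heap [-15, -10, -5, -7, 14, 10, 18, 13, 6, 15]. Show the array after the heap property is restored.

[-10, -7, -5, 6, 14, 10, 18, 13, 15]

remove root -15; move last element 15 to root → [15, -10, -5, -7, 14, 10, 18, 13, 6]
15 vs smaller child -10 at index 1, swap → [-10, 15, -5, -7, 14, 10, 18, 13, 6]
15 vs smaller child -7 at index 3, swap → [-10, -7, -5, 15, 14, 10, 18, 13, 6]
15 vs smaller child 6 at index 8, swap → [-10, -7, -5, 6, 14, 10, 18, 13, 15]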